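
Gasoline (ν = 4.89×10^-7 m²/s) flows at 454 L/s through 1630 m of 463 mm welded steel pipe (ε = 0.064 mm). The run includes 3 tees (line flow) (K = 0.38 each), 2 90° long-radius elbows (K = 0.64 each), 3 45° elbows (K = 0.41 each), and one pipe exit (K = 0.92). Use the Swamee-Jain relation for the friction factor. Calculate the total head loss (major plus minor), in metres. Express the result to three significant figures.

V = 4Q/(πD²) = 2.697 m/s; V²/2g = 0.3706 m
Re = 2.55×10^6, ε/D = 1.38×10^-4 → f = 0.01336 (Swamee-Jain)
Major: h_f = f(L/D)·V²/2g = 0.01336·3521·0.3706 = 17.43 m
Minor: ΣK = 4.57; h_m = ΣK·V²/2g = 1.694 m
Total H_L = 17.43 + 1.694 = 19.12 m

H_L ≈ 19.1 m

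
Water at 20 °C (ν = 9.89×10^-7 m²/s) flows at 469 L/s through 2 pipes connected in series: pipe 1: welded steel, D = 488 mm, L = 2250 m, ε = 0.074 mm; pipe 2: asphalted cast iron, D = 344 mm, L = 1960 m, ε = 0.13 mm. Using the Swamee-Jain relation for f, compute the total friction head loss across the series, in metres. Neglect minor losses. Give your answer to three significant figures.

H ≈ 140 m

Pipe 1: V = 2.508 m/s, Re = 1.24×10^6, ε/D = 1.52×10^-4, f = 0.01402, h_1 = f(L/D)V²/2g = 20.71 m
Pipe 2: V = 5.046 m/s, Re = 1.76×10^6, ε/D = 3.78×10^-4, f = 0.01614, h_2 = f(L/D)V²/2g = 119.3 m
Series → Q common, losses add: H = Σh = 140.1 m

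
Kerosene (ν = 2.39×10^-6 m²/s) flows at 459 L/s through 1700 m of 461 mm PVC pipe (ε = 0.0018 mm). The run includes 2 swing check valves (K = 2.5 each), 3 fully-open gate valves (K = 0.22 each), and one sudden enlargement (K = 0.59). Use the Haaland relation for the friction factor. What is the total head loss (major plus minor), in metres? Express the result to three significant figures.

V = 4Q/(πD²) = 2.750 m/s; V²/2g = 0.3854 m
Re = 5.30×10^5, ε/D = 3.90×10^-6 → f = 0.01297 (Haaland)
Major: h_f = f(L/D)·V²/2g = 0.01297·3688·0.3854 = 18.44 m
Minor: ΣK = 6.25; h_m = ΣK·V²/2g = 2.409 m
Total H_L = 18.44 + 2.409 = 20.84 m

H_L ≈ 20.8 m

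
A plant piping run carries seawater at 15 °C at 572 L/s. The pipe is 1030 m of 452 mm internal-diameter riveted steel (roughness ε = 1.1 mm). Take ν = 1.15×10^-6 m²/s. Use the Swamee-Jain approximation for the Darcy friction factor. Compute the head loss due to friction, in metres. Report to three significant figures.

h_f ≈ 36.7 m

V = 4Q/(πD²) = 4·0.572/(π·0.452²) = 3.565 m/s
Re = VD/ν = 3.565·0.452/1.15×10^-6 = 1.40×10^6 → turbulent
ε/D = 1.1/452 = 0.00243
Swamee-Jain: f = 0.02486
h_f = f(L/D)V²/(2g) = 0.02486·(1030/0.452)·3.565²/(2·9.81) = 36.70 m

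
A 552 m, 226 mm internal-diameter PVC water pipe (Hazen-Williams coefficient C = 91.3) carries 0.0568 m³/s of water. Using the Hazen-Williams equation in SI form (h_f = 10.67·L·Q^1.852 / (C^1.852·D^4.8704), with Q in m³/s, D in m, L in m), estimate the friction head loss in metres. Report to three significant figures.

h_f ≈ 9.51 m

h_f = 10.67·552·0.0568^1.852 / (91.3^1.852·0.226^4.8704) = 9.509 m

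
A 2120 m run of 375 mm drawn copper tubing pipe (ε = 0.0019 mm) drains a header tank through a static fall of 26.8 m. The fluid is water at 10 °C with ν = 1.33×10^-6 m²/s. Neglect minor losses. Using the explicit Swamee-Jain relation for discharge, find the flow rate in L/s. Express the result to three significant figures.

Swamee-Jain (Type II): Q = -0.965·√(gD⁵h_f/L)·ln[ε/(3.7D) + √(3.17ν²L/(gD³h_f))]
√(gD⁵h_f/L) = √(9.81·0.375⁵·26.8/2120) = 0.03033
ε/(3.7D) = 1.37×10^-6; √(3.17ν²L/(gD³h_f)) = 2.93×10^-5
Q = -0.965·0.03033·ln(3.065×10^-5) = 0.3041 m³/s
Check: V = 2.75 m/s, Re = 7.76×10^5, f = 0.01223, h_f = 26.7 m ≈ 26.8 m ✓

Q ≈ 304 L/s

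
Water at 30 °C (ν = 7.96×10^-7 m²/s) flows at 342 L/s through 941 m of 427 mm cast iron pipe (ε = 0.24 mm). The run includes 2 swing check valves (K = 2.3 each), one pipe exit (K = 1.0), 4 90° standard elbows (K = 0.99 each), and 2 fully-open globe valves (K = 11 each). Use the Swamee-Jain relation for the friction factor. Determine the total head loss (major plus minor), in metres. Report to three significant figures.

V = 4Q/(πD²) = 2.388 m/s; V²/2g = 0.2907 m
Re = 1.28×10^6, ε/D = 5.62×10^-4 → f = 0.01760 (Swamee-Jain)
Major: h_f = f(L/D)·V²/2g = 0.01760·2204·0.2907 = 11.27 m
Minor: ΣK = 31.6; h_m = ΣK·V²/2g = 9.175 m
Total H_L = 11.27 + 9.175 = 20.45 m

H_L ≈ 20.4 m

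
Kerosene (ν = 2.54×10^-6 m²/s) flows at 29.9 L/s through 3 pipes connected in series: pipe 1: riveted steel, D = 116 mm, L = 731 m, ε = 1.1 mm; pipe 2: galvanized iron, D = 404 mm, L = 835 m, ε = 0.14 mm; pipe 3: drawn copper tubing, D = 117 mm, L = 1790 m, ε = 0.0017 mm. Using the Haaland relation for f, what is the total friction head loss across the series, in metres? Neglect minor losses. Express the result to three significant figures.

H ≈ 200 m

Pipe 1: V = 2.829 m/s, Re = 1.29×10^5, ε/D = 0.00948, f = 0.03775, h_1 = f(L/D)V²/2g = 97.06 m
Pipe 2: V = 0.2332 m/s, Re = 3.71×10^4, ε/D = 3.47×10^-4, f = 0.02306, h_2 = f(L/D)V²/2g = 0.1322 m
Pipe 3: V = 2.781 m/s, Re = 1.28×10^5, ε/D = 1.45×10^-5, f = 0.01700, h_3 = f(L/D)V²/2g = 102.5 m
Series → Q common, losses add: H = Σh = 199.7 m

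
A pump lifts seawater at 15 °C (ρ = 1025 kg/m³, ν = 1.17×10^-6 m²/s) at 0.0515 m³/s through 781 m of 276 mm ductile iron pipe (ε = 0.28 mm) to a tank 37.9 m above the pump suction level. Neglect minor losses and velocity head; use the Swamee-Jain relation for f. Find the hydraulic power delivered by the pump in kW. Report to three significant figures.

P_hyd ≈ 20.8 kW

V = 4Q/(πD²) = 0.8608 m/s; Re = 2.03×10^5; ε/D = 0.00101; f = 0.02123
h_f = f(L/D)V²/2g = 2.269 m
Total head H = z + h_f = 37.9 + 2.269 = 40.17 m
P_hyd = ρgQH = 1025·9.81·0.0515·40.17 = 20.80 kW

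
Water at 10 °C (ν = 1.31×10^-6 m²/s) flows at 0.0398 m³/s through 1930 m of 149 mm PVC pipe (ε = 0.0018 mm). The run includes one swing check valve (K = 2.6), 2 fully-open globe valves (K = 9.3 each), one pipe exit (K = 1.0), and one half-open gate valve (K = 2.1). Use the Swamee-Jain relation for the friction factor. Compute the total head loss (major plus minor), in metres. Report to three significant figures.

V = 4Q/(πD²) = 2.283 m/s; V²/2g = 0.2655 m
Re = 2.60×10^5, ε/D = 1.21×10^-5 → f = 0.01490 (Swamee-Jain)
Major: h_f = f(L/D)·V²/2g = 0.01490·12953·0.2655 = 51.26 m
Minor: ΣK = 24.3; h_m = ΣK·V²/2g = 6.453 m
Total H_L = 51.26 + 6.453 = 57.71 m

H_L ≈ 57.7 m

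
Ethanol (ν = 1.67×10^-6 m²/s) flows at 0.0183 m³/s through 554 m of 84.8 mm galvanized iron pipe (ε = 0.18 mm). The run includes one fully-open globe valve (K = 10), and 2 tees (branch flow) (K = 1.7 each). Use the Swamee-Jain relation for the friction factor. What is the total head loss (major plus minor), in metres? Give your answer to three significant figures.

H_L ≈ 94.6 m

V = 4Q/(πD²) = 3.240 m/s; V²/2g = 0.5351 m
Re = 1.65×10^5, ε/D = 0.00212 → f = 0.02501 (Swamee-Jain)
Major: h_f = f(L/D)·V²/2g = 0.02501·6533·0.5351 = 87.45 m
Minor: ΣK = 13.4; h_m = ΣK·V²/2g = 7.170 m
Total H_L = 87.45 + 7.170 = 94.62 m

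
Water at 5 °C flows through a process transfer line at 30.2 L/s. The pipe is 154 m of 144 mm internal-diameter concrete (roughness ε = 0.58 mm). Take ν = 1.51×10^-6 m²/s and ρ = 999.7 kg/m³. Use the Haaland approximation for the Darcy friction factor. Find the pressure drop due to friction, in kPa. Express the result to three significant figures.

V = 4Q/(πD²) = 4·0.0302/(π·0.144²) = 1.854 m/s
Re = VD/ν = 1.854·0.144/1.51×10^-6 = 1.77×10^5 → turbulent
ε/D = 0.58/144 = 0.00403
Haaland: f = 0.02909
h_f = f(L/D)V²/(2g) = 0.02909·(154/0.144)·1.854²/(2·9.81) = 5.452 m
Δp = ρg·h_f = 999.7·9.81·5.452 = 53.47 kPa

Δp ≈ 53.5 kPa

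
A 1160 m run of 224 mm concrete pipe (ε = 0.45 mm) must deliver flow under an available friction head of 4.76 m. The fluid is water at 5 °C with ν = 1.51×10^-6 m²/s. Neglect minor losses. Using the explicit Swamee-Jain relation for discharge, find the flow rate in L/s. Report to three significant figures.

Q ≈ 33.6 L/s

Swamee-Jain (Type II): Q = -0.965·√(gD⁵h_f/L)·ln[ε/(3.7D) + √(3.17ν²L/(gD³h_f))]
√(gD⁵h_f/L) = √(9.81·0.224⁵·4.76/1160) = 0.004765
ε/(3.7D) = 5.43×10^-4; √(3.17ν²L/(gD³h_f)) = 1.26×10^-4
Q = -0.965·0.004765·ln(6.693×10^-4) = 0.03361 m³/s
Check: V = 0.853 m/s, Re = 1.27×10^5, f = 0.02502, h_f = 4.80 m ≈ 4.76 m ✓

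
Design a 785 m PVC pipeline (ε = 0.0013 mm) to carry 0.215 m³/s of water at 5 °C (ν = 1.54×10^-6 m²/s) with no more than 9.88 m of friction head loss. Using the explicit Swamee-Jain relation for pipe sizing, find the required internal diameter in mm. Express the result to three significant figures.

Swamee-Jain (Type III): D = 0.66·[ε^1.25·(LQ²/(gh_f))^4.75 + ν·Q^9.4·(L/(gh_f))^5.2]^0.04
LQ²/(gh_f) = 0.3744; L/(gh_f) = 8.099
Term 1 = ε^1.25·(…)^4.75 = 4.13×10^-10; Term 2 = ν·Q^9.4·(…)^5.2 = 4.33×10^-8
D = 0.66·(4.13×10^-10 + 4.33×10^-8)^0.04 = 0.3351 m = 335 mm
Check: V = 2.44 m/s, Re = 5.30×10^5, f = 0.01302, h_f = 9.24 m ≈ 9.88 m ✓

D ≈ 335 mm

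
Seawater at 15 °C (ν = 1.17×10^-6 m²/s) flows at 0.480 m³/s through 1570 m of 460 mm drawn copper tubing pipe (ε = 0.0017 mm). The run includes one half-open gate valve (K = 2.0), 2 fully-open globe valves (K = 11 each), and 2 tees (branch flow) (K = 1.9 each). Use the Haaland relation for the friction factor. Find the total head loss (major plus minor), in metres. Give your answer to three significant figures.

H_L ≈ 28.4 m

V = 4Q/(πD²) = 2.888 m/s; V²/2g = 0.4252 m
Re = 1.14×10^6, ε/D = 3.70×10^-6 → f = 0.01141 (Haaland)
Major: h_f = f(L/D)·V²/2g = 0.01141·3413·0.4252 = 16.56 m
Minor: ΣK = 27.8; h_m = ΣK·V²/2g = 11.82 m
Total H_L = 16.56 + 11.82 = 28.38 m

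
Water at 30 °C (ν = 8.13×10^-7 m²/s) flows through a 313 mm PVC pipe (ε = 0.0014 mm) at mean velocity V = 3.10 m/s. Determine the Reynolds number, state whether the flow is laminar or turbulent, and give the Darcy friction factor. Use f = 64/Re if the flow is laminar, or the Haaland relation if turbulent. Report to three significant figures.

Re = VD/ν = 3.100·0.313/8.13×10^-7 = 1.19×10^6
Re > 4000 → turbulent; ε/D = 4.47×10^-6
Haaland: f = 0.01134

Re ≈ 1.19×10^6; turbulent; f ≈ 0.0113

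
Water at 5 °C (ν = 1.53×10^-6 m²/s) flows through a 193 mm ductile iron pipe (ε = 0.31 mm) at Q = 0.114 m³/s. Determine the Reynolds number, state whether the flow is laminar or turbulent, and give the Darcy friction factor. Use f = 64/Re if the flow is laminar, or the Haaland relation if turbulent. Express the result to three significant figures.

V = 4Q/(πD²) = 3.897 m/s
Re = VD/ν = 3.897·0.193/1.53×10^-6 = 4.92×10^5
Re > 4000 → turbulent; ε/D = 0.00161
Haaland: f = 0.02254

Re ≈ 4.92×10^5; turbulent; f ≈ 0.0225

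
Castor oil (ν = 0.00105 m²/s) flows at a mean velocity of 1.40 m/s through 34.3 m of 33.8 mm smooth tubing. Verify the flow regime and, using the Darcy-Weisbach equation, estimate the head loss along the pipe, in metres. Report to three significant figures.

Re = VD/ν = 1.40·0.03380/0.00105 = 45.1 → laminar (Re < 2300)
f = 64/Re = 1.420
h_f = f(L/D)V²/(2g) = 1.420·(34.3/0.03380)·1.40²/(2·9.81) = 144.0 m

h_f ≈ 144 m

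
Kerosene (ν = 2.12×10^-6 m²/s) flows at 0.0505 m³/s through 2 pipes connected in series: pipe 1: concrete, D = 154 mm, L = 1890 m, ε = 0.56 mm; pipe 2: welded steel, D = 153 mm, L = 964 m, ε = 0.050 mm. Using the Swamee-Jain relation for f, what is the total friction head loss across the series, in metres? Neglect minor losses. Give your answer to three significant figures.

H ≈ 174 m

Pipe 1: V = 2.711 m/s, Re = 1.97×10^5, ε/D = 0.00364, f = 0.02842, h_1 = f(L/D)V²/2g = 130.7 m
Pipe 2: V = 2.747 m/s, Re = 1.98×10^5, ε/D = 3.27×10^-4, f = 0.01797, h_2 = f(L/D)V²/2g = 43.54 m
Series → Q common, losses add: H = Σh = 174.2 m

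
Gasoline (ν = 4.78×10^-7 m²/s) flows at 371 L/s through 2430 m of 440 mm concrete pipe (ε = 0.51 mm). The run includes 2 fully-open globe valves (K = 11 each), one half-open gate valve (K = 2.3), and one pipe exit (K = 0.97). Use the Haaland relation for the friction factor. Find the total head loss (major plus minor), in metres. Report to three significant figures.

H_L ≈ 42.0 m

V = 4Q/(πD²) = 2.440 m/s; V²/2g = 0.3034 m
Re = 2.25×10^6, ε/D = 0.00116 → f = 0.02051 (Haaland)
Major: h_f = f(L/D)·V²/2g = 0.02051·5523·0.3034 = 34.37 m
Minor: ΣK = 25.3; h_m = ΣK·V²/2g = 7.668 m
Total H_L = 34.37 + 7.668 = 42.04 m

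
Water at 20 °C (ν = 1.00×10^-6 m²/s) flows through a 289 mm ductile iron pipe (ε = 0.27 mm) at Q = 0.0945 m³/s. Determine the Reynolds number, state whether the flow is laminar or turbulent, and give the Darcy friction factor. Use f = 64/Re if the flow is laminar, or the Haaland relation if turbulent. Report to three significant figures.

Re ≈ 4.16×10^5; turbulent; f ≈ 0.0200

V = 4Q/(πD²) = 1.441 m/s
Re = VD/ν = 1.441·0.289/1.00×10^-6 = 4.16×10^5
Re > 4000 → turbulent; ε/D = 9.34×10^-4
Haaland: f = 0.02001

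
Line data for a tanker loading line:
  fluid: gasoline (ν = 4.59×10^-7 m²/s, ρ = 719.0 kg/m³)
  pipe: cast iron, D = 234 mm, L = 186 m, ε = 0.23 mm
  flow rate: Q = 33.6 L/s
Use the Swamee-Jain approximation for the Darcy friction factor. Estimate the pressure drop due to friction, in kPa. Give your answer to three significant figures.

Δp ≈ 3.56 kPa

V = 4Q/(πD²) = 4·0.0336/(π·0.234²) = 0.7813 m/s
Re = VD/ν = 0.7813·0.234/4.59×10^-7 = 3.98×10^5 → turbulent
ε/D = 0.23/234 = 9.83×10^-4
Swamee-Jain: f = 0.02044
h_f = f(L/D)V²/(2g) = 0.02044·(186/0.234)·0.7813²/(2·9.81) = 0.5054 m
Δp = ρg·h_f = 719.0·9.81·0.5054 = 3.565 kPa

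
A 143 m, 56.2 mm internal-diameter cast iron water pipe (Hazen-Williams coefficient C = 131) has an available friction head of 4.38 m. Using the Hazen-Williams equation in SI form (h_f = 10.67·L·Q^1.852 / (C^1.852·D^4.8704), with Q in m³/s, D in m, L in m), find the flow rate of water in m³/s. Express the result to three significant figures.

Q ≈ 0.00286 m³/s

Rearranging: Q = [h_f·C^1.852·D^4.8704 / (10.67·L)]^(1/1.852)
Q = [4.38·131^1.852·0.0562^4.8704 / (10.67·143)]^0.540 = 0.002862 m³/s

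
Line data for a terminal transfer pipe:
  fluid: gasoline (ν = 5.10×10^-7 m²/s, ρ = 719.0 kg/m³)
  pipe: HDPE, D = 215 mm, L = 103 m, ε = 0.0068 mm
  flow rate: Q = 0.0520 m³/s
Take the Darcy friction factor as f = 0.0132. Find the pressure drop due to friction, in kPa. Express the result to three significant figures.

Δp ≈ 4.66 kPa

V = 4Q/(πD²) = 4·0.0520/(π·0.215²) = 1.432 m/s
h_f = f(L/D)V²/(2g) = 0.01320·(103/0.215)·1.432²/(2·9.81) = 0.6612 m
Δp = ρg·h_f = 719.0·9.81·0.6612 = 4.664 kPa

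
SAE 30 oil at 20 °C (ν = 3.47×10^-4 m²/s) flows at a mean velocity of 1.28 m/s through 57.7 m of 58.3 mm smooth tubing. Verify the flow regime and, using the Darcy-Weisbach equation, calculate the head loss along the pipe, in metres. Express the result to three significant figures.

h_f ≈ 24.6 m

Re = VD/ν = 1.28·0.05830/3.47×10^-4 = 215 → laminar (Re < 2300)
f = 64/Re = 0.2976
h_f = f(L/D)V²/(2g) = 0.2976·(57.7/0.05830)·1.28²/(2·9.81) = 24.60 m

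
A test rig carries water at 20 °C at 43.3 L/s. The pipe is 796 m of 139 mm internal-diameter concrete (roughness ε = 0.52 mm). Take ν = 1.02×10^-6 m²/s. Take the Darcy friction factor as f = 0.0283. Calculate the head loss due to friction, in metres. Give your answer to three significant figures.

V = 4Q/(πD²) = 4·0.0433/(π·0.139²) = 2.853 m/s
h_f = f(L/D)V²/(2g) = 0.02830·(796/0.139)·2.853²/(2·9.81) = 67.25 m

h_f ≈ 67.3 m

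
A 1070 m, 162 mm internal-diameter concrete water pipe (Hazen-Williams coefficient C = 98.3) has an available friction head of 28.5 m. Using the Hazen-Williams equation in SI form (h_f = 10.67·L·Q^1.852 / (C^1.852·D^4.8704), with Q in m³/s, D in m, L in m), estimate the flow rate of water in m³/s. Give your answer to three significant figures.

Q ≈ 0.0322 m³/s

Rearranging: Q = [h_f·C^1.852·D^4.8704 / (10.67·L)]^(1/1.852)
Q = [28.5·98.3^1.852·0.162^4.8704 / (10.67·1070)]^0.540 = 0.03224 m³/s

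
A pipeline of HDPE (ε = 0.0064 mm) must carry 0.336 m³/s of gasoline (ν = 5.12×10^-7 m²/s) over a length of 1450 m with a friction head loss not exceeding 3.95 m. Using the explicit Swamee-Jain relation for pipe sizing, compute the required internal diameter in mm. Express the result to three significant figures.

Swamee-Jain (Type III): D = 0.66·[ε^1.25·(LQ²/(gh_f))^4.75 + ν·Q^9.4·(L/(gh_f))^5.2]^0.04
LQ²/(gh_f) = 4.225; L/(gh_f) = 37.42
Term 1 = ε^1.25·(…)^4.75 = 3.02×10^-4; Term 2 = ν·Q^9.4·(…)^5.2 = 0.00274
D = 0.66·(3.02×10^-4 + 0.00274)^0.04 = 0.5234 m = 523 mm
Check: V = 1.56 m/s, Re = 1.60×10^6, f = 0.01114, h_f = 3.84 m ≈ 3.95 m ✓

D ≈ 523 mm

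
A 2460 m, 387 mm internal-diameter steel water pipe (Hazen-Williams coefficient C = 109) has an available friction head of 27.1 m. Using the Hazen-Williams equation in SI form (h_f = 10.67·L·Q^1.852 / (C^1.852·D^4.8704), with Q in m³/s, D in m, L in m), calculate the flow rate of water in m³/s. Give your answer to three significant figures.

Rearranging: Q = [h_f·C^1.852·D^4.8704 / (10.67·L)]^(1/1.852)
Q = [27.1·109^1.852·0.387^4.8704 / (10.67·2460)]^0.540 = 0.2192 m³/s

Q ≈ 0.219 m³/s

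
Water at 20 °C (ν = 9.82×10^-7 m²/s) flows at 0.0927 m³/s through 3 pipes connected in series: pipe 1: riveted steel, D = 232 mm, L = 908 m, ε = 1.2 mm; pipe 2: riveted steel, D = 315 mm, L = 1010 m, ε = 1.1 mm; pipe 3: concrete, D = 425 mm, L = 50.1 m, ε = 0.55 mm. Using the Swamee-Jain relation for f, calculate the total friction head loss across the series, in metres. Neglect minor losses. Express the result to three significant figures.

H ≈ 36.2 m

Pipe 1: V = 2.193 m/s, Re = 5.18×10^5, ε/D = 0.00517, f = 0.03096, h_1 = f(L/D)V²/2g = 29.69 m
Pipe 2: V = 1.190 m/s, Re = 3.82×10^5, ε/D = 0.00349, f = 0.02776, h_2 = f(L/D)V²/2g = 6.420 m
Pipe 3: V = 0.6534 m/s, Re = 2.83×10^5, ε/D = 0.00129, f = 0.02194, h_3 = f(L/D)V²/2g = 0.05628 m
Series → Q common, losses add: H = Σh = 36.17 m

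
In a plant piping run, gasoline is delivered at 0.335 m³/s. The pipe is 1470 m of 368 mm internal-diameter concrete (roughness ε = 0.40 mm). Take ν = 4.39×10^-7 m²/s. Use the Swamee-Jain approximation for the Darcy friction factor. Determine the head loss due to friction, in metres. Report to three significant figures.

h_f ≈ 40.8 m

V = 4Q/(πD²) = 4·0.335/(π·0.368²) = 3.150 m/s
Re = VD/ν = 3.150·0.368/4.39×10^-7 = 2.64×10^6 → turbulent
ε/D = 0.40/368 = 0.00109
Swamee-Jain: f = 0.02020
h_f = f(L/D)V²/(2g) = 0.02020·(1470/0.368)·3.150²/(2·9.81) = 40.80 m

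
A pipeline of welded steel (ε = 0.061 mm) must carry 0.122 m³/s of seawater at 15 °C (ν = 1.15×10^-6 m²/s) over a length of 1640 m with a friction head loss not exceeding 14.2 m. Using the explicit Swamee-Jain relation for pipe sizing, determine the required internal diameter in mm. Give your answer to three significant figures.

Swamee-Jain (Type III): D = 0.66·[ε^1.25·(LQ²/(gh_f))^4.75 + ν·Q^9.4·(L/(gh_f))^5.2]^0.04
LQ²/(gh_f) = 0.1752; L/(gh_f) = 11.77
Term 1 = ε^1.25·(…)^4.75 = 1.38×10^-9; Term 2 = ν·Q^9.4·(…)^5.2 = 1.10×10^-9
D = 0.66·(1.38×10^-9 + 1.10×10^-9)^0.04 = 0.2987 m = 299 mm
Check: V = 1.74 m/s, Re = 4.52×10^5, f = 0.01569, h_f = 13.3 m ≈ 14.2 m ✓

D ≈ 299 mm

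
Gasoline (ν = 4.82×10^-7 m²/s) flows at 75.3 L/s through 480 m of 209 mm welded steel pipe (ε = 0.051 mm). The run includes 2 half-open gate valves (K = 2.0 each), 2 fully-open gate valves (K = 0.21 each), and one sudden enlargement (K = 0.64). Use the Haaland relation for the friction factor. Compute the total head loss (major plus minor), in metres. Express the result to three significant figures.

V = 4Q/(πD²) = 2.195 m/s; V²/2g = 0.2455 m
Re = 9.52×10^5, ε/D = 2.44×10^-4 → f = 0.01510 (Haaland)
Major: h_f = f(L/D)·V²/2g = 0.01510·2297·0.2455 = 8.515 m
Minor: ΣK = 5.06; h_m = ΣK·V²/2g = 1.242 m
Total H_L = 8.515 + 1.242 = 9.758 m

H_L ≈ 9.76 m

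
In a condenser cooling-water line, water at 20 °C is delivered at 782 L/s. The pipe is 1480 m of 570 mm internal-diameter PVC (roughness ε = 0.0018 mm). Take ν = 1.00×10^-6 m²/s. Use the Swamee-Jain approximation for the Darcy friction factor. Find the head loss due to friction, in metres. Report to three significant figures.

V = 4Q/(πD²) = 4·0.782/(π·0.570²) = 3.065 m/s
Re = VD/ν = 3.065·0.570/1.00×10^-6 = 1.75×10^6 → turbulent
ε/D = 0.0018/570 = 3.16×10^-6
Swamee-Jain: f = 0.01070
h_f = f(L/D)V²/(2g) = 0.01070·(1480/0.570)·3.065²/(2·9.81) = 13.30 m

h_f ≈ 13.3 m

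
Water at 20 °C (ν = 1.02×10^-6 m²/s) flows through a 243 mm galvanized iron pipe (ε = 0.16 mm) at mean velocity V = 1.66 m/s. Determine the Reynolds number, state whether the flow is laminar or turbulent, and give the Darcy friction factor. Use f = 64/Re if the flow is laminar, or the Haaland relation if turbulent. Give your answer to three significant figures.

Re = VD/ν = 1.660·0.243/1.02×10^-6 = 3.95×10^5
Re > 4000 → turbulent; ε/D = 6.58×10^-4
Haaland: f = 0.01869

Re ≈ 3.95×10^5; turbulent; f ≈ 0.0187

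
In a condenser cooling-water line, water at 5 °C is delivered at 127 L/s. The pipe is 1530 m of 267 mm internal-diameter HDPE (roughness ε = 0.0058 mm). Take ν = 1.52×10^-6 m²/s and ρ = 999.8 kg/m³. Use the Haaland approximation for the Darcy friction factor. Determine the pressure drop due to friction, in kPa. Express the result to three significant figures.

Δp ≈ 204 kPa

V = 4Q/(πD²) = 4·0.127/(π·0.267²) = 2.268 m/s
Re = VD/ν = 2.268·0.267/1.52×10^-6 = 3.98×10^5 → turbulent
ε/D = 0.0058/267 = 2.17×10^-5
Haaland: f = 0.01383
h_f = f(L/D)V²/(2g) = 0.01383·(1530/0.267)·2.268²/(2·9.81) = 20.78 m
Δp = ρg·h_f = 999.8·9.81·20.78 = 203.8 kPa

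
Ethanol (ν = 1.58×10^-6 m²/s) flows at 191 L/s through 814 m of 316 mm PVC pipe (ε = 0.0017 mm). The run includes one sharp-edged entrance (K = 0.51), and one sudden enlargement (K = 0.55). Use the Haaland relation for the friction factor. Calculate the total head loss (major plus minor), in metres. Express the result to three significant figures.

V = 4Q/(πD²) = 2.435 m/s; V²/2g = 0.3023 m
Re = 4.87×10^5, ε/D = 5.38×10^-6 → f = 0.01318 (Haaland)
Major: h_f = f(L/D)·V²/2g = 0.01318·2576·0.3023 = 10.27 m
Minor: ΣK = 1.06; h_m = ΣK·V²/2g = 0.3204 m
Total H_L = 10.27 + 0.3204 = 10.59 m

H_L ≈ 10.6 m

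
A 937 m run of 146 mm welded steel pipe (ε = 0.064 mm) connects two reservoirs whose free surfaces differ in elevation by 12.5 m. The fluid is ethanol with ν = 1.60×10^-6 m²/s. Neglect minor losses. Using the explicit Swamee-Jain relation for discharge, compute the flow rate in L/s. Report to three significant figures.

Swamee-Jain (Type II): Q = -0.965·√(gD⁵h_f/L)·ln[ε/(3.7D) + √(3.17ν²L/(gD³h_f))]
√(gD⁵h_f/L) = √(9.81·0.146⁵·12.5/937) = 0.002946
ε/(3.7D) = 1.18×10^-4; √(3.17ν²L/(gD³h_f)) = 1.41×10^-4
Q = -0.965·0.002946·ln(2.596×10^-4) = 0.02348 m³/s
Check: V = 1.40 m/s, Re = 1.28×10^5, f = 0.01952, h_f = 12.6 m ≈ 12.5 m ✓

Q ≈ 23.5 L/s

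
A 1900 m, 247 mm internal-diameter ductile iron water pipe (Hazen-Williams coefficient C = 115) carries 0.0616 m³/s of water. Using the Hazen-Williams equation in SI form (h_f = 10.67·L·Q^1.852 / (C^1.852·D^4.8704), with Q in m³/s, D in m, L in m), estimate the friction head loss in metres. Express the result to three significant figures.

h_f = 10.67·1900·0.0616^1.852 / (115^1.852·0.247^4.8704) = 16.09 m

h_f ≈ 16.1 m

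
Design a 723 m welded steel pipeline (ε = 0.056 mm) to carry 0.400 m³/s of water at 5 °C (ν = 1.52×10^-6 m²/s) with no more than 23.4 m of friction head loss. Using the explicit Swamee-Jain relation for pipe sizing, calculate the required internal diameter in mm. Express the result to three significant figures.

Swamee-Jain (Type III): D = 0.66·[ε^1.25·(LQ²/(gh_f))^4.75 + ν·Q^9.4·(L/(gh_f))^5.2]^0.04
LQ²/(gh_f) = 0.5039; L/(gh_f) = 3.150
Term 1 = ε^1.25·(…)^4.75 = 1.87×10^-7; Term 2 = ν·Q^9.4·(…)^5.2 = 1.08×10^-7
D = 0.66·(1.87×10^-7 + 1.08×10^-7)^0.04 = 0.3617 m = 362 mm
Check: V = 3.89 m/s, Re = 9.26×10^5, f = 0.01432, h_f = 22.1 m ≈ 23.4 m ✓

D ≈ 362 mm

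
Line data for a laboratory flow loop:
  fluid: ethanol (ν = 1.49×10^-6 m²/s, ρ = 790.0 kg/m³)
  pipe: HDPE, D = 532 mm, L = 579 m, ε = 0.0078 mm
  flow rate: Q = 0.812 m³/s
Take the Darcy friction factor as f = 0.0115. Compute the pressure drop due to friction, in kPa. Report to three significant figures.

Δp ≈ 66.0 kPa

V = 4Q/(πD²) = 4·0.812/(π·0.532²) = 3.653 m/s
h_f = f(L/D)V²/(2g) = 0.01150·(579/0.532)·3.653²/(2·9.81) = 8.512 m
Δp = ρg·h_f = 790.0·9.81·8.512 = 65.97 kPa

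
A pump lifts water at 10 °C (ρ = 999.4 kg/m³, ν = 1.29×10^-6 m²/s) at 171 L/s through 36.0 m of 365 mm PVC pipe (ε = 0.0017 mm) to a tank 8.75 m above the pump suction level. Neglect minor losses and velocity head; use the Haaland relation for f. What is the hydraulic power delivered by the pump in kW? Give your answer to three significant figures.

V = 4Q/(πD²) = 1.634 m/s; Re = 4.62×10^5; ε/D = 4.66×10^-6; f = 0.01330
h_f = f(L/D)V²/2g = 0.1785 m
Total head H = z + h_f = 8.75 + 0.1785 = 8.929 m
P_hyd = ρgQH = 999.4·9.81·0.171·8.929 = 14.97 kW

P_hyd ≈ 15.0 kW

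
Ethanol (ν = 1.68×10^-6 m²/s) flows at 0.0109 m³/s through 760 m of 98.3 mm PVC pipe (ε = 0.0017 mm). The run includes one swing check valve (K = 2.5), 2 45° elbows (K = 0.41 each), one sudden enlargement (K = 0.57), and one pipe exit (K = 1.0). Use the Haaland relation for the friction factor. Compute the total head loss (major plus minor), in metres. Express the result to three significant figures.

V = 4Q/(πD²) = 1.436 m/s; V²/2g = 0.1051 m
Re = 8.40×10^4, ε/D = 1.73×10^-5 → f = 0.01855 (Haaland)
Major: h_f = f(L/D)·V²/2g = 0.01855·7731·0.1051 = 15.08 m
Minor: ΣK = 4.89; h_m = ΣK·V²/2g = 0.5141 m
Total H_L = 15.08 + 0.5141 = 15.59 m

H_L ≈ 15.6 m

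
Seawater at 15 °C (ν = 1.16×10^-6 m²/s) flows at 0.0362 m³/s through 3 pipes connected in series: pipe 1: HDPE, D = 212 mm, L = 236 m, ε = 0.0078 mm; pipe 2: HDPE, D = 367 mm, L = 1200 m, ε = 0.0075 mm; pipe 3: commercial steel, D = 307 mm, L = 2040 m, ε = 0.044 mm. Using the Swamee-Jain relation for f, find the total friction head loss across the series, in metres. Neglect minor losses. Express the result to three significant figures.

H ≈ 2.75 m

Pipe 1: V = 1.026 m/s, Re = 1.87×10^5, ε/D = 3.68×10^-5, f = 0.01605, h_1 = f(L/D)V²/2g = 0.9578 m
Pipe 2: V = 0.3422 m/s, Re = 1.08×10^5, ε/D = 2.04×10^-5, f = 0.01770, h_2 = f(L/D)V²/2g = 0.3454 m
Pipe 3: V = 0.4890 m/s, Re = 1.29×10^5, ε/D = 1.43×10^-4, f = 0.01789, h_3 = f(L/D)V²/2g = 1.449 m
Series → Q common, losses add: H = Σh = 2.752 m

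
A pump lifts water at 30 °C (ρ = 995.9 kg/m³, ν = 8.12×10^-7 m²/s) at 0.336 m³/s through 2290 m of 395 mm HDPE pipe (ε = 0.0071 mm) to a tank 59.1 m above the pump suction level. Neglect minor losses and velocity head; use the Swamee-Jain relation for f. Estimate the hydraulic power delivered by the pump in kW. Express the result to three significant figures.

P_hyd ≈ 278 kW

V = 4Q/(πD²) = 2.742 m/s; Re = 1.33×10^6; ε/D = 1.80×10^-5; f = 0.01157
h_f = f(L/D)V²/2g = 25.71 m
Total head H = z + h_f = 59.1 + 25.71 = 84.81 m
P_hyd = ρgQH = 995.9·9.81·0.336·84.81 = 278.4 kW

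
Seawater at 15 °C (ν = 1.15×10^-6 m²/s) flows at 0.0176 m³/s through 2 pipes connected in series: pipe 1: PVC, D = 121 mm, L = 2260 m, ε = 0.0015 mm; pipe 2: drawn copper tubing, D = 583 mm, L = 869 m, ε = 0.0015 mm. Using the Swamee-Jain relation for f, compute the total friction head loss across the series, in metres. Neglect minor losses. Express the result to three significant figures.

Pipe 1: V = 1.531 m/s, Re = 1.61×10^5, ε/D = 1.24×10^-5, f = 0.01631, h_1 = f(L/D)V²/2g = 36.37 m
Pipe 2: V = 0.06593 m/s, Re = 3.34×10^4, ε/D = 2.57×10^-6, f = 0.02279, h_2 = f(L/D)V²/2g = 0.007526 m
Series → Q common, losses add: H = Σh = 36.38 m

H ≈ 36.4 m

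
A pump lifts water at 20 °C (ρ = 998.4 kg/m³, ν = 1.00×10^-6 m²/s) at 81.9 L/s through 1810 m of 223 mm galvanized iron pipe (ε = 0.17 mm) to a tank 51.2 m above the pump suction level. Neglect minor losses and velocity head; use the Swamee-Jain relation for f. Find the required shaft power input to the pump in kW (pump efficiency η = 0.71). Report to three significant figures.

V = 4Q/(πD²) = 2.097 m/s; Re = 4.68×10^5; ε/D = 7.62×10^-4; f = 0.01929
h_f = f(L/D)V²/2g = 35.09 m
Total head H = z + h_f = 51.2 + 35.09 = 86.29 m
P_hyd = ρgQH = 998.4·9.81·0.0819·86.29 = 69.22 kW
P_shaft = P_hyd/η = 69.22/0.71 = 97.49 kW

P_shaft ≈ 97.5 kW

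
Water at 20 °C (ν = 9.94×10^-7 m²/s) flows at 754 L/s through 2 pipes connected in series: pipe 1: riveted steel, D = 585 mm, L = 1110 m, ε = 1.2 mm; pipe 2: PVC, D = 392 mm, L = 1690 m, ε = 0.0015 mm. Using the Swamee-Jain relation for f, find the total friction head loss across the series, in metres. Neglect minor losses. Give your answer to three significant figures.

H ≈ 106 m

Pipe 1: V = 2.805 m/s, Re = 1.65×10^6, ε/D = 0.00205, f = 0.02374, h_1 = f(L/D)V²/2g = 18.07 m
Pipe 2: V = 6.248 m/s, Re = 2.46×10^6, ε/D = 3.83×10^-6, f = 0.01020, h_2 = f(L/D)V²/2g = 87.46 m
Series → Q common, losses add: H = Σh = 105.5 m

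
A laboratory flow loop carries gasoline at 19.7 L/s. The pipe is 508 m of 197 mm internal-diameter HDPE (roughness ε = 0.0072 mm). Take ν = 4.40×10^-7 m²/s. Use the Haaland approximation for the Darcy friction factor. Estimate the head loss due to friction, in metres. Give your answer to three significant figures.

V = 4Q/(πD²) = 4·0.0197/(π·0.197²) = 0.6463 m/s
Re = VD/ν = 0.6463·0.197/4.40×10^-7 = 2.89×10^5 → turbulent
ε/D = 0.0072/197 = 3.65×10^-5
Haaland: f = 0.01475
h_f = f(L/D)V²/(2g) = 0.01475·(508/0.197)·0.6463²/(2·9.81) = 0.8097 m

h_f ≈ 0.810 m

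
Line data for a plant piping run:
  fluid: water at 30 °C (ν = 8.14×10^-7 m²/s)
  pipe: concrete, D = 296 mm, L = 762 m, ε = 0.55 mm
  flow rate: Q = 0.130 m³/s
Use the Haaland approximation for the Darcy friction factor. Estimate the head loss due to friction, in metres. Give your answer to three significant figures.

V = 4Q/(πD²) = 4·0.130/(π·0.296²) = 1.889 m/s
Re = VD/ν = 1.889·0.296/8.14×10^-7 = 6.87×10^5 → turbulent
ε/D = 0.55/296 = 0.00186
Haaland: f = 0.02326
h_f = f(L/D)V²/(2g) = 0.02326·(762/0.296)·1.889²/(2·9.81) = 10.89 m

h_f ≈ 10.9 m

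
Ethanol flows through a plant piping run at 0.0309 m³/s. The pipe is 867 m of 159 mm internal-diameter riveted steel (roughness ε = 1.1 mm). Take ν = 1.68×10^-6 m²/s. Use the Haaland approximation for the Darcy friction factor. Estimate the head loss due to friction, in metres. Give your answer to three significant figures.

h_f ≈ 23.0 m

V = 4Q/(πD²) = 4·0.0309/(π·0.159²) = 1.556 m/s
Re = VD/ν = 1.556·0.159/1.68×10^-6 = 1.47×10^5 → turbulent
ε/D = 1.1/159 = 0.00692
Haaland: f = 0.03413
h_f = f(L/D)V²/(2g) = 0.03413·(867/0.159)·1.556²/(2·9.81) = 22.97 m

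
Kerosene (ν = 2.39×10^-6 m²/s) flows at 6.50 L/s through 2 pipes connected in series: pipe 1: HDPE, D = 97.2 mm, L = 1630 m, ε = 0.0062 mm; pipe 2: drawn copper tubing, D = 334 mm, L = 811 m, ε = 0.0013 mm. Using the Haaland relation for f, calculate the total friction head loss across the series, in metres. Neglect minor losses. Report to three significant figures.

H ≈ 14.8 m

Pipe 1: V = 0.8760 m/s, Re = 3.56×10^4, ε/D = 6.38×10^-5, f = 0.02253, h_1 = f(L/D)V²/2g = 14.77 m
Pipe 2: V = 0.07419 m/s, Re = 1.04×10^4, ε/D = 3.89×10^-6, f = 0.03058, h_2 = f(L/D)V²/2g = 0.02083 m
Series → Q common, losses add: H = Σh = 14.80 m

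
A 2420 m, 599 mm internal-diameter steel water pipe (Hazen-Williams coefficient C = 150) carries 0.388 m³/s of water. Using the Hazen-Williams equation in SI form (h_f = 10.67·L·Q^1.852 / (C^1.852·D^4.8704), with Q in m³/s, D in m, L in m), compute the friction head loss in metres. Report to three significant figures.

h_f = 10.67·2420·0.388^1.852 / (150^1.852·0.599^4.8704) = 5.063 m

h_f ≈ 5.06 m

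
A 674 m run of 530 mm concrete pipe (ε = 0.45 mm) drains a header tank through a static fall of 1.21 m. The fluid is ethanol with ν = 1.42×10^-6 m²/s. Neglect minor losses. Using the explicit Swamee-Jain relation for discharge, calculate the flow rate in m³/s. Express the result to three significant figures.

Q ≈ 0.214 m³/s

Swamee-Jain (Type II): Q = -0.965·√(gD⁵h_f/L)·ln[ε/(3.7D) + √(3.17ν²L/(gD³h_f))]
√(gD⁵h_f/L) = √(9.81·0.530⁵·1.21/674) = 0.02714
ε/(3.7D) = 2.29×10^-4; √(3.17ν²L/(gD³h_f)) = 4.94×10^-5
Q = -0.965·0.02714·ln(2.788×10^-4) = 0.2144 m³/s
Check: V = 0.972 m/s, Re = 3.63×10^5, f = 0.01992, h_f = 1.22 m ≈ 1.21 m ✓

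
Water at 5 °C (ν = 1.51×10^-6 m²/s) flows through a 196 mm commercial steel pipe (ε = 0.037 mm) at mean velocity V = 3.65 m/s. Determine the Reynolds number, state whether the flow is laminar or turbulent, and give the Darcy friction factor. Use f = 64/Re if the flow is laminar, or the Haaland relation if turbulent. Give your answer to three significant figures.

Re = VD/ν = 3.650·0.196/1.51×10^-6 = 4.74×10^5
Re > 4000 → turbulent; ε/D = 1.89×10^-4
Haaland: f = 0.01525

Re ≈ 4.74×10^5; turbulent; f ≈ 0.0153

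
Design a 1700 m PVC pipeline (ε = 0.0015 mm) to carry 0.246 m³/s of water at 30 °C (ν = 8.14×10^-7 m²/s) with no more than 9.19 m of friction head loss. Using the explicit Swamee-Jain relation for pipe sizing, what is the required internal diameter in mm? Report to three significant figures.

D ≈ 410 mm

Swamee-Jain (Type III): D = 0.66·[ε^1.25·(LQ²/(gh_f))^4.75 + ν·Q^9.4·(L/(gh_f))^5.2]^0.04
LQ²/(gh_f) = 1.141; L/(gh_f) = 18.86
Term 1 = ε^1.25·(…)^4.75 = 9.83×10^-8; Term 2 = ν·Q^9.4·(…)^5.2 = 6.57×10^-6
D = 0.66·(9.83×10^-8 + 6.57×10^-6)^0.04 = 0.4097 m = 410 mm
Check: V = 1.87 m/s, Re = 9.39×10^5, f = 0.01182, h_f = 8.70 m ≈ 9.19 m ✓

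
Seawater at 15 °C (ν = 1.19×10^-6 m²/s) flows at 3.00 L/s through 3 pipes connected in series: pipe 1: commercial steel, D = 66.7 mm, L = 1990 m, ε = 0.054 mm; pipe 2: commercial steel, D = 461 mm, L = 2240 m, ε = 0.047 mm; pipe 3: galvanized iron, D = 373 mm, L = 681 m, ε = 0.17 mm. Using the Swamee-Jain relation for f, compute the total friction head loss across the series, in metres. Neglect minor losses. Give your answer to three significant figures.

Pipe 1: V = 0.8586 m/s, Re = 4.81×10^4, ε/D = 8.10×10^-4, f = 0.02375, h_1 = f(L/D)V²/2g = 26.62 m
Pipe 2: V = 0.01797 m/s, Re = 6960, ε/D = 1.02×10^-4, f = 0.03446, h_2 = f(L/D)V²/2g = 0.002757 m
Pipe 3: V = 0.02745 m/s, Re = 8610, ε/D = 4.56×10^-4, f = 0.03303, h_3 = f(L/D)V²/2g = 0.002317 m
Series → Q common, losses add: H = Σh = 26.63 m

H ≈ 26.6 m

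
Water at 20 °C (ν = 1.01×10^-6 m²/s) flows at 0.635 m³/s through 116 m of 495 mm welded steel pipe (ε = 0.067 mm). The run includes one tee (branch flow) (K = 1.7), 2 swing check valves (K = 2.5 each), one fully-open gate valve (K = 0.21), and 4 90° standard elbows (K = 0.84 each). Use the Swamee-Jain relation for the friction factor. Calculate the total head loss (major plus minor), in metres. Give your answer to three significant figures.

H_L ≈ 7.47 m

V = 4Q/(πD²) = 3.300 m/s; V²/2g = 0.5549 m
Re = 1.62×10^6, ε/D = 1.35×10^-4 → f = 0.01359 (Swamee-Jain)
Major: h_f = f(L/D)·V²/2g = 0.01359·234.3·0.5549 = 1.767 m
Minor: ΣK = 10.3; h_m = ΣK·V²/2g = 5.699 m
Total H_L = 1.767 + 5.699 = 7.467 m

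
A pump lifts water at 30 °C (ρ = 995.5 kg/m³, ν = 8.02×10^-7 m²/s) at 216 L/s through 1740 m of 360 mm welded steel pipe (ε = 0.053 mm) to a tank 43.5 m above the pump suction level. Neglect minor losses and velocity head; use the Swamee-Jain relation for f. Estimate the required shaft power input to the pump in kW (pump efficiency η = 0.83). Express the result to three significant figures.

P_shaft ≈ 151 kW

V = 4Q/(πD²) = 2.122 m/s; Re = 9.53×10^5; ε/D = 1.47×10^-4; f = 0.01420
h_f = f(L/D)V²/2g = 15.75 m
Total head H = z + h_f = 43.5 + 15.75 = 59.25 m
P_hyd = ρgQH = 995.5·9.81·0.216·59.25 = 125.0 kW
P_shaft = P_hyd/η = 125.0/0.83 = 150.6 kW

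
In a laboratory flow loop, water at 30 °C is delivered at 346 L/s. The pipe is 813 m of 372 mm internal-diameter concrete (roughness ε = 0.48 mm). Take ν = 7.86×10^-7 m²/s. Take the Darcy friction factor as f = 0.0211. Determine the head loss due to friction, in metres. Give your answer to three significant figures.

h_f ≈ 23.8 m

V = 4Q/(πD²) = 4·0.346/(π·0.372²) = 3.183 m/s
h_f = f(L/D)V²/(2g) = 0.02110·(813/0.372)·3.183²/(2·9.81) = 23.82 m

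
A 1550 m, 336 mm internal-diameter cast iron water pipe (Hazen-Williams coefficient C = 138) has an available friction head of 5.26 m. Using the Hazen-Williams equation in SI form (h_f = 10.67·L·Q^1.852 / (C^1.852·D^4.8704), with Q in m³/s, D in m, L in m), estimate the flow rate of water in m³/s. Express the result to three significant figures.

Rearranging: Q = [h_f·C^1.852·D^4.8704 / (10.67·L)]^(1/1.852)
Q = [5.26·138^1.852·0.336^4.8704 / (10.67·1550)]^0.540 = 0.1013 m³/s

Q ≈ 0.101 m³/s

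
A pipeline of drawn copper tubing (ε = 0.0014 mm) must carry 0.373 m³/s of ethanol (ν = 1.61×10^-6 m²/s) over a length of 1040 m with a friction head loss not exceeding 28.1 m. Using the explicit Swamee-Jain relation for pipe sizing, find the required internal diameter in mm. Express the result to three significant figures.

D ≈ 352 mm

Swamee-Jain (Type III): D = 0.66·[ε^1.25·(LQ²/(gh_f))^4.75 + ν·Q^9.4·(L/(gh_f))^5.2]^0.04
LQ²/(gh_f) = 0.5249; L/(gh_f) = 3.773
Term 1 = ε^1.25·(…)^4.75 = 2.25×10^-9; Term 2 = ν·Q^9.4·(…)^5.2 = 1.51×10^-7
D = 0.66·(2.25×10^-9 + 1.51×10^-7)^0.04 = 0.3524 m = 352 mm
Check: V = 3.83 m/s, Re = 8.37×10^5, f = 0.01205, h_f = 26.5 m ≈ 28.1 m ✓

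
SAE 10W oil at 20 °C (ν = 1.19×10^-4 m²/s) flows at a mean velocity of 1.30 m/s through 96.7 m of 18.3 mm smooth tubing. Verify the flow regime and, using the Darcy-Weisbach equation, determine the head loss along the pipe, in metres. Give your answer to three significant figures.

Re = VD/ν = 1.30·0.01830/1.19×10^-4 = 200 → laminar (Re < 2300)
f = 64/Re = 0.3201
h_f = f(L/D)V²/(2g) = 0.3201·(96.7/0.01830)·1.30²/(2·9.81) = 145.7 m

h_f ≈ 146 m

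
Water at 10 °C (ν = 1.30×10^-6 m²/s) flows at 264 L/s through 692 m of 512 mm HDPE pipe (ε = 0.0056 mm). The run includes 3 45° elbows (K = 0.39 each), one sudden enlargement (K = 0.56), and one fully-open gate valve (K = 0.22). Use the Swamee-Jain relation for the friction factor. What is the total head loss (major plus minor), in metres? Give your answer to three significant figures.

H_L ≈ 1.66 m

V = 4Q/(πD²) = 1.282 m/s; V²/2g = 0.08380 m
Re = 5.05×10^5, ε/D = 1.09×10^-5 → f = 0.01324 (Swamee-Jain)
Major: h_f = f(L/D)·V²/2g = 0.01324·1352·0.08380 = 1.500 m
Minor: ΣK = 1.95; h_m = ΣK·V²/2g = 0.1634 m
Total H_L = 1.500 + 0.1634 = 1.663 m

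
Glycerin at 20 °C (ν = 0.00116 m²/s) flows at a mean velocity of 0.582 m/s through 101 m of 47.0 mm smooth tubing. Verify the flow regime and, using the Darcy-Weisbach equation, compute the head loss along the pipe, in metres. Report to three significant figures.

Re = VD/ν = 0.582·0.04700/0.00116 = 23.6 → laminar (Re < 2300)
f = 64/Re = 2.714
h_f = f(L/D)V²/(2g) = 2.714·(101/0.04700)·0.582²/(2·9.81) = 100.7 m

h_f ≈ 101 m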